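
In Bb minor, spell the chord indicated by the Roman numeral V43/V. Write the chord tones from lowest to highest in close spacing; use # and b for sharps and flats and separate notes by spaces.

V43/V is a secondary dominant — the dominant seventh of V. V in Bb minor is F, so the applied chord's root is C, a perfect fifth above.
Building a dominant seventh chord on C gives C-E-G-Bb.
With the 43 figure the chord is in second inversion; from the bass G upward in close position it reads G-Bb-C-E.

G Bb C E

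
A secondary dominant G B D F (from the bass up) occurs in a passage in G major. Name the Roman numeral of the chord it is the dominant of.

IV

The chord is a dominant seventh chord on G.
A dominant resolves down a perfect fifth: G → C. In G major, C is scale degree 4, i.e. IV.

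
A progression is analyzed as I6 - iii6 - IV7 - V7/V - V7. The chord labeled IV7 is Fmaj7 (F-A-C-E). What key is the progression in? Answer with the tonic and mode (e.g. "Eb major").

C major

IV7 is given as F-A-C-E — a major seventh chord with root F.
If F is scale degree 4 and the mode makes that degree carry a major seventh chord, the tonic is C and the mode is major.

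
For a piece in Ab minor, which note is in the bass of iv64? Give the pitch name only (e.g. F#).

Ab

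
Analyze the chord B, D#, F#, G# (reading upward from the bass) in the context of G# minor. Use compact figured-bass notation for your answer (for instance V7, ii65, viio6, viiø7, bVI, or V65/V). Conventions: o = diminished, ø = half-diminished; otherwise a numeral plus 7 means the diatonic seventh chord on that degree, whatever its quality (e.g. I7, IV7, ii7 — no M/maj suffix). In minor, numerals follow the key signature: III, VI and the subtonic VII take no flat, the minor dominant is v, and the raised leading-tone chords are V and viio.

i65

Stacked in thirds the chord is G#-B-D#-F#: a minor seventh chord on G#.
G# is scale degree 1 in G# minor, and a minor seventh chord on that degree is written i7.
With B in the bass the chord is in first inversion, so the figured bass is 65.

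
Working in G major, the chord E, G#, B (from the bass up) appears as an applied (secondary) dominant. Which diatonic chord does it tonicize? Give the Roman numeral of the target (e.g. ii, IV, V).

The chord is a major triad on E.
A dominant resolves down a perfect fifth: E → A. In G major, A is scale degree 2, i.e. ii.

ii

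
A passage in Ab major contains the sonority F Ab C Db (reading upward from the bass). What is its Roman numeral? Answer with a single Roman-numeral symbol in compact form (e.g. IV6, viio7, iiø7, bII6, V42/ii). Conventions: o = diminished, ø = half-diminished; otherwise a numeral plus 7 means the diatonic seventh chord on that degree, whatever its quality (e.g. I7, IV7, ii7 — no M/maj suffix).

Stacked in thirds the chord is Db-F-Ab-C: a major seventh chord on Db.
In Ab major, Db is the subdominant; the diatonic major seventh chord there is IV7.
With F in the bass the chord is in first inversion, so the figured bass is 65.

IV65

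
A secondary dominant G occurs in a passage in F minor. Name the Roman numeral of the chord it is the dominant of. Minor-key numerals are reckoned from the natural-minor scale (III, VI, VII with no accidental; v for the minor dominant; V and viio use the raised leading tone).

V

The chord is a major triad on G.
A dominant resolves down a perfect fifth: G → C. In F minor, C is scale degree 5, i.e. V.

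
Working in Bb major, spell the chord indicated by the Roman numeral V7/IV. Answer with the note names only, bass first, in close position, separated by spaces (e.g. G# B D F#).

Bb D F Ab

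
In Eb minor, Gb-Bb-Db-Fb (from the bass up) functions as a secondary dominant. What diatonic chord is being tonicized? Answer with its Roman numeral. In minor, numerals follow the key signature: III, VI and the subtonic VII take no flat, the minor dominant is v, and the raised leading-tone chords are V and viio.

VI

The chord is a dominant seventh chord on Gb.
A dominant resolves down a perfect fifth: Gb → Cb. In Eb minor, Cb is scale degree 6, i.e. VI.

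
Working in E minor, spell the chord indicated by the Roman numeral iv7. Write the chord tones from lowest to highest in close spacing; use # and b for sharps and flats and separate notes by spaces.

A C E G

The numeral's case and figure indicate a minor seventh chord. In E minor its root, the subdominant, is A.
That chord is spelled A-C-E-G.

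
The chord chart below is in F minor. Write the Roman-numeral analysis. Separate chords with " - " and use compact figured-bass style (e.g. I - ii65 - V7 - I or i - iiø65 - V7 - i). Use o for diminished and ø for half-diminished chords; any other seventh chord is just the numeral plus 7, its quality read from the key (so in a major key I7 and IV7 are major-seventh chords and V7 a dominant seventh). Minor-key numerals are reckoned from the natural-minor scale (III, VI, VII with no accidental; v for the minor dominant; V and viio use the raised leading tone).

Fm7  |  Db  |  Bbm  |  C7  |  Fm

Fm7: minor seventh chord on F = scale degree 1 → i7.
Db has root Db, degree 6 in F minor, so VI.
Bbm has root Bb, degree 4 in F minor, so iv.
C7: dominant seventh chord on C = scale degree 5 → V7.
Fm has root F, degree 1 in F minor, so i.

i7 - VI - iv - V7 - i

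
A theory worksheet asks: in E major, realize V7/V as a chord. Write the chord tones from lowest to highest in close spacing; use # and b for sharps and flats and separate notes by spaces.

V7/V is a secondary dominant — the dominant seventh of V. V in E major is B, so the applied chord's root is F#, a perfect fifth above.
Building a dominant seventh chord on F# gives F#-A#-C#-E.

F# A# C# E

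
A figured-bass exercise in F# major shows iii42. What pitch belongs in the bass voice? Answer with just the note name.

iii in F# major has root A#; the chord is A#-C#-E#-G#.
The figure 42 means third inversion — the seventh is in the bass.

G#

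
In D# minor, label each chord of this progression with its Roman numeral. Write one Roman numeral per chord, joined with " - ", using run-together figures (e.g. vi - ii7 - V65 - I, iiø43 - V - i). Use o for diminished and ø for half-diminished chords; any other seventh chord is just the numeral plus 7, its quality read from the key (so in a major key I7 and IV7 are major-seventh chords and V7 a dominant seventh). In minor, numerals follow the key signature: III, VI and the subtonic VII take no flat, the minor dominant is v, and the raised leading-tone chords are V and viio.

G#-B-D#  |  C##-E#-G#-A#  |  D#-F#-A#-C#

G#-B-D#: root G# is the subdominant; minor triad there is iv.
C##-E#-G#-A# has root A#, degree 5 in D# minor, so V65.
D#-F#-A#-C#: root D# is the tonic; minor seventh chord there is i7.

iv - V65 - i7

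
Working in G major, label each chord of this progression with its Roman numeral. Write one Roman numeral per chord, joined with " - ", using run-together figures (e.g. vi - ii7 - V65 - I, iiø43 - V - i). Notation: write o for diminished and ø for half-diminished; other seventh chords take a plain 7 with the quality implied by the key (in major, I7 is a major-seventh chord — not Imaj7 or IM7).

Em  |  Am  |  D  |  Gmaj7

vi - ii - V - I7

Em has root E, degree 6 in G major, so vi.
Am has root A, degree 2 in G major, so ii.
D: root D is the dominant; major triad there is V.
Gmaj7 has root G, degree 1 in G major, so I7.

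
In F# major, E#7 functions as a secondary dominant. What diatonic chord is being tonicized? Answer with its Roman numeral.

iii

The chord is a dominant seventh chord on E#.
A dominant resolves down a perfect fifth: E# → A#. In F# major, A# is scale degree 3, i.e. iii.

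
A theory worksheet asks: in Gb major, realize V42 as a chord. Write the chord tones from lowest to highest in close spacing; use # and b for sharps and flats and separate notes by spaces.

Cb Db F Ab

The numeral's case and figure indicate a dominant seventh chord. In Gb major its root, the dominant, is Db.
That chord is spelled Db-F-Ab-Cb.
With the 42 figure the chord is in third inversion; from the bass Cb upward in close position it reads Cb-Db-F-Ab.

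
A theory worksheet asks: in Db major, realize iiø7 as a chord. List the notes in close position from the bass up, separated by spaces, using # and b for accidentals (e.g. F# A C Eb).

iiø7 is the half-diminished supertonic seventh, borrowed from the parallel minor. In Db major that root is Eb.
So the chord is Eb-Gb-Bbb-Db, a half-diminished seventh chord.

Eb Gb Bbb Db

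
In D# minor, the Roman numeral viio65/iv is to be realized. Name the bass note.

The applied chord viio65/iv is rooted on F##: F##-A#-C#-E.
The figure 65 means first inversion — the third is in the bass.

A#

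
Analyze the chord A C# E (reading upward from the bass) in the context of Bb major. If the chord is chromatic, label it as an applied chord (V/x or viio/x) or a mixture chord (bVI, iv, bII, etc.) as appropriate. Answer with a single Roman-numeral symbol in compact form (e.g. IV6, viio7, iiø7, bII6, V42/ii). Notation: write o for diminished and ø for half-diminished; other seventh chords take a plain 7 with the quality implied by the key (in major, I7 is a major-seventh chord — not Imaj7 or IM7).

V/iii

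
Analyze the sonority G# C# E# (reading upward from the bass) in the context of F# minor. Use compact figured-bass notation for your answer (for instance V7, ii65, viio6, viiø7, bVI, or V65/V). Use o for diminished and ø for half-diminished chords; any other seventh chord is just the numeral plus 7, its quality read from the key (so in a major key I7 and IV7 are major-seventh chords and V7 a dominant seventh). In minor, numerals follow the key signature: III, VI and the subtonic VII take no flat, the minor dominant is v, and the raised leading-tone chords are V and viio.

V64

Stacked in thirds the chord is C#-E#-G#: a major triad on C#.
C# is scale degree 5 in F# minor, and a major triad on that degree is written V.
With G# in the bass the chord is in second inversion, so the figured bass is 64.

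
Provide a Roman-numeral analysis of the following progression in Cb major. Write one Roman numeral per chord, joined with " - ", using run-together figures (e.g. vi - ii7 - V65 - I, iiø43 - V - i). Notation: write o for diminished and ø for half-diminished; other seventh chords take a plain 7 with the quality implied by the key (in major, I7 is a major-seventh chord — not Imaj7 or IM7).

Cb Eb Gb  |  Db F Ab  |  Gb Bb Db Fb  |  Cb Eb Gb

Cb-Eb-Gb has root Cb, degree 1 in Cb major, so I.
Db-F-Ab is the secondary dominant of V (major triad on Db): V/V.
Gb-Bb-Db-Fb: root Gb is the dominant; dominant seventh chord there is V7.
Cb-Eb-Gb has root Cb, degree 1 in Cb major, so I.

I - V/V - V7 - I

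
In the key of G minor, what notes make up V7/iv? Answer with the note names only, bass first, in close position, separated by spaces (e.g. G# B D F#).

G B D F

The slash means an applied dominant: we want the dominant of iv. In G minor, iv is C minor, and its dominant is built on G.
Building a dominant seventh chord on G gives G-B-D-F.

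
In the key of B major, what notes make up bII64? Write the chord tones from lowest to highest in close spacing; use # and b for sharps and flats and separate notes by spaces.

G C E

Scale degree 2 in B major is C#; lowering it a half step gives C. bII64 is the Neapolitan chord — a major triad on the lowered second degree.
So the chord is C-E-G, a major triad.
The figured bass 64 indicates second inversion, placing the fifth (G) in the bass: G-C-E.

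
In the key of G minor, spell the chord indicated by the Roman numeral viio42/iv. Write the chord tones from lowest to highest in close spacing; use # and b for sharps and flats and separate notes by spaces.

Ab B D F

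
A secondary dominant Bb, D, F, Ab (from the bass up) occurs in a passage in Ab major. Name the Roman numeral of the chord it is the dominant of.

V

The chord is a dominant seventh chord on Bb.
A dominant resolves down a perfect fifth: Bb → Eb. In Ab major, Eb is scale degree 5, i.e. V.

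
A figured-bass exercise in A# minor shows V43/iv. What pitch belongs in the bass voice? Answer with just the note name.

E#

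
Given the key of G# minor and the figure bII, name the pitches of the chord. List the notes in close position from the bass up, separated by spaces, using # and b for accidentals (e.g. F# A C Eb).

A C# E

Scale degree 2 in G# minor is A#; lowering it a half step gives A. bII is the Neapolitan chord — a major triad on the lowered second degree.
So the chord is A-C#-E, a major triad.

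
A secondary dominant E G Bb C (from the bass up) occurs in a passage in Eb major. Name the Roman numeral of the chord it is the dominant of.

ii

The chord is a dominant seventh chord on C.
A dominant resolves down a perfect fifth: C → F. In Eb major, F is scale degree 2, i.e. ii.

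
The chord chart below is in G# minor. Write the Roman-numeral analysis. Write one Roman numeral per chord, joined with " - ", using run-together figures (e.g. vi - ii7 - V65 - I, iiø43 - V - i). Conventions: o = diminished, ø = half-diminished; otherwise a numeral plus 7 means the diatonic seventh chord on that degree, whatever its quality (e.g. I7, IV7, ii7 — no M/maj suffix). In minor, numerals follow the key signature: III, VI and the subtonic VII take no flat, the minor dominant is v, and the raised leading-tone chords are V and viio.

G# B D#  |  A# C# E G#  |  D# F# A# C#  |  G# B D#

i - iiø7 - v7 - i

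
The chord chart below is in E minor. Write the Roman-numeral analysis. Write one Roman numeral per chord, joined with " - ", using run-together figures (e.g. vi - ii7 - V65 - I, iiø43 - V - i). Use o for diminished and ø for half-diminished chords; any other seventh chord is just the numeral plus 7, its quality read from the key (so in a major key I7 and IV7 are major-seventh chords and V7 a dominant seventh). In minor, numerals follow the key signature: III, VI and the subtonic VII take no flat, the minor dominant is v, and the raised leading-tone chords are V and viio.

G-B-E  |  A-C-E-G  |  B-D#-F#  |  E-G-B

G-B-E: root E is the tonic; minor triad there is i6.
A-C-E-G: root A is the subdominant; minor seventh chord there is iv7.
B-D#-F#: root B is the dominant; major triad there is V.
E-G-B: root E is the tonic; minor triad there is i.

i6 - iv7 - V - i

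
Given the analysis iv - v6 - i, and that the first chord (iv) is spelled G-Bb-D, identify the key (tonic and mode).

D minor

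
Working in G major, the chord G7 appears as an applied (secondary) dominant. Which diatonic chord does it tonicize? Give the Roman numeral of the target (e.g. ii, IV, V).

IV

The chord is a dominant seventh chord on G.
A dominant resolves down a perfect fifth: G → C. In G major, C is scale degree 4, i.e. IV.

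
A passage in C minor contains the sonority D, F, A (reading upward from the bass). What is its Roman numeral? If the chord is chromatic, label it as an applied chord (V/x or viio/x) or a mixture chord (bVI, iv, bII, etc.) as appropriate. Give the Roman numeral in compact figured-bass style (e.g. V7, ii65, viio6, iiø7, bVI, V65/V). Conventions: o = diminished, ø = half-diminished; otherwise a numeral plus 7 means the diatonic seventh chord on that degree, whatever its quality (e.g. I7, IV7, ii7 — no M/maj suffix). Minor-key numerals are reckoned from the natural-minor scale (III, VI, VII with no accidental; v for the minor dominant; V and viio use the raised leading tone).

ii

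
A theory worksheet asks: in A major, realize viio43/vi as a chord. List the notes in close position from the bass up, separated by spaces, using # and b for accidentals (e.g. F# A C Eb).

B D E# G#

The slash marks an applied leading-tone chord: viio of vi. In A major, vi is F#, so the leading tone to it is E#, a half step below.
Building a fully diminished seventh chord on E# gives E#-G#-B-D.
The figured bass 43 indicates second inversion, placing the fifth (B) in the bass: B-D-E#-G#.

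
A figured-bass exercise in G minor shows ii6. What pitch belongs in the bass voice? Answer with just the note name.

C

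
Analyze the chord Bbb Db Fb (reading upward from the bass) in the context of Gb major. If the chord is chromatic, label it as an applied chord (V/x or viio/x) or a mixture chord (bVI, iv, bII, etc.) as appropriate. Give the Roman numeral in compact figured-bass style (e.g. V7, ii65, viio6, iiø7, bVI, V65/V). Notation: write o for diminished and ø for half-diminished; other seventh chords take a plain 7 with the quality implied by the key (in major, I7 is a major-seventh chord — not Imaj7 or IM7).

bIII

Stacked in thirds the chord is Bbb-Db-Fb: a major triad on Bbb.
Bbb is the lowered third degree of Gb major (diatonic 3 would be Bb). This is a major triad on the lowered third degree, borrowed from the parallel minor.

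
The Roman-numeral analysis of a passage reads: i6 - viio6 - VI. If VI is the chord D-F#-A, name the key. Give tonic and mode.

F# minor

VI is given as D-F#-A — a major triad with root D.
VI on D implies D is the submediant; that puts the tonic at F#, and the uppercase numeral fits minor mode.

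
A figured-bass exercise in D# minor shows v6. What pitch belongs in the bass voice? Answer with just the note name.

C#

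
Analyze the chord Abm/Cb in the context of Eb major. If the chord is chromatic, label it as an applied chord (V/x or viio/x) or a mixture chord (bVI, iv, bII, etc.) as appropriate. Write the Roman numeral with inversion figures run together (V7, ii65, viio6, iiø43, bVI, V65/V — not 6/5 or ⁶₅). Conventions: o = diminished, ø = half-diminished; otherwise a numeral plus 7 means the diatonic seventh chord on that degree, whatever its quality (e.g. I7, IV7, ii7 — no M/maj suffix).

iv6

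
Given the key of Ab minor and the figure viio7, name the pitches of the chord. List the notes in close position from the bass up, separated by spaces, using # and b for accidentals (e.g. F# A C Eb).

In Ab minor, the leading-tone chord is built on the raised seventh degree, G.
That chord is spelled G-Bb-Db-Fb.

G Bb Db Fb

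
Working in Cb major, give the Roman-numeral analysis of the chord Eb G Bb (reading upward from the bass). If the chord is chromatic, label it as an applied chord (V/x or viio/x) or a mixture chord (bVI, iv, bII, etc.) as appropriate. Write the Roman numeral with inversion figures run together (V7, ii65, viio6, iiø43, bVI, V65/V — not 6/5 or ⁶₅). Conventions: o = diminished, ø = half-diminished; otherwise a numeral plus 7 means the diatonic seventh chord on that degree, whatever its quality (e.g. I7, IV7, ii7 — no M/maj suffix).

Stacked in thirds the chord is Eb-G-Bb: a major triad on Eb.
Eb is not a diatonic chord root with this quality in Cb major, but it lies a perfect fifth above Ab (vi), so the chord functions as an applied dominant of vi.

V/vi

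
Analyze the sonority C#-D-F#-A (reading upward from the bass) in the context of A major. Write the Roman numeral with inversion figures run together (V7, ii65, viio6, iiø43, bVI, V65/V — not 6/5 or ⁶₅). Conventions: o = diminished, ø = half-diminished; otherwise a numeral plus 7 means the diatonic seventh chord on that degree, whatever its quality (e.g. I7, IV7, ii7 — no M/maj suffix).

IV42

Stacked in thirds the chord is D-F#-A-C#: a major seventh chord on D.
In A major, D is the subdominant; the diatonic major seventh chord there is IV7.
With C# in the bass the chord is in third inversion, so the figured bass is 42.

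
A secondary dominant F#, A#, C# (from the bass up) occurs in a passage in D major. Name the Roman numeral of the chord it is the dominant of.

vi

The chord is a major triad on F#.
A dominant resolves down a perfect fifth: F# → B. In D major, B is scale degree 6, i.e. vi.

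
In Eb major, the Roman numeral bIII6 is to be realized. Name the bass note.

Bb

bIII in Eb major has root Gb; the chord is Gb-Bb-Db.
The figure 6 means first inversion — the third is in the bass.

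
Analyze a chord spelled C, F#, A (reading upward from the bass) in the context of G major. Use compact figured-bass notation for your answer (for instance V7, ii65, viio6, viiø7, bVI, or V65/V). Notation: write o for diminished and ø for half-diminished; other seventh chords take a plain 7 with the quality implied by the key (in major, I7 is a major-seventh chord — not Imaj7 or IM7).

The pitches F#-A-C form a diminished triad rooted on F#.
F# is scale degree 7 in G major, and a diminished triad on that degree is written viio.
With C in the bass the chord is in second inversion, so the figured bass is 64.

viio64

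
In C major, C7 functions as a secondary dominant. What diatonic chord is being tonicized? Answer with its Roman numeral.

The chord is a dominant seventh chord on C.
A dominant resolves down a perfect fifth: C → F. In C major, F is scale degree 4, i.e. IV.

IV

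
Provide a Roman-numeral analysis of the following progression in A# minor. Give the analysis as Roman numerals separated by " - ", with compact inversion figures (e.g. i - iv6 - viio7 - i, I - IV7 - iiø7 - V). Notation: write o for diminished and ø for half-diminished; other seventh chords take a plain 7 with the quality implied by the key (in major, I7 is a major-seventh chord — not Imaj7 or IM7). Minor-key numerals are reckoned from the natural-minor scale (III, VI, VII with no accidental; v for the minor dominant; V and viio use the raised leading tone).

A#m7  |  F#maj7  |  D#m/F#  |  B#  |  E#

i7 - VI7 - iv6 - V/V - V

A#m7: minor seventh chord on A# = scale degree 1 → i7.
F#maj7 has root F#, degree 6 in A# minor, so VI7.
D#m/F#: minor triad on D# = scale degree 4 → iv6.
B#: a major triad on B#, the applied dominant of V → V/V.
E#: root E# is the dominant; major triad there is V.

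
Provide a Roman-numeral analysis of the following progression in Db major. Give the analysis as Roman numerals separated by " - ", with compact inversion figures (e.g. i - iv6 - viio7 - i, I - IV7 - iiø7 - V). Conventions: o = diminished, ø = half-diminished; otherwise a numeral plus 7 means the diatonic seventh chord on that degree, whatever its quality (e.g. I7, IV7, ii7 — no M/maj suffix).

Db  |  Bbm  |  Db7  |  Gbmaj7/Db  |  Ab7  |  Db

I - vi - V7/IV - IV43 - V7 - I

Db: root Db is the tonic; major triad there is I.
Bbm: minor triad on Bb = scale degree 6 → vi.
Db7 is the secondary dominant of IV (dominant seventh chord on Db): V7/IV.
Gbmaj7/Db: root Gb is the subdominant; major seventh chord there is IV43.
Ab7 has root Ab, degree 5 in Db major, so V7.
Db: major triad on Db = scale degree 1 → I.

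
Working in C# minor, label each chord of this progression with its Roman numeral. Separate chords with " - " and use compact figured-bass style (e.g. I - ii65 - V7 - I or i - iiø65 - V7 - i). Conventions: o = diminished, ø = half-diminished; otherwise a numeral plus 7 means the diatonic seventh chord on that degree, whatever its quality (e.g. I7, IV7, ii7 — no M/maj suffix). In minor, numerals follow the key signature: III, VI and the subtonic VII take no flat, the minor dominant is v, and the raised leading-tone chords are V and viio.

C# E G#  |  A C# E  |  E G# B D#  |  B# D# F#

i - VI - III7 - viio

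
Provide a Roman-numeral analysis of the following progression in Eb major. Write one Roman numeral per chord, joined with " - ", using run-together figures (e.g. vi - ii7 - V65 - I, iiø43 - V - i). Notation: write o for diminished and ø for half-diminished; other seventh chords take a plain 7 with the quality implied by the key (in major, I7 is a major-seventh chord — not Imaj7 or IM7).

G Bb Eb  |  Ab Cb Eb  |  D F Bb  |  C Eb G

G-Bb-Eb: root Eb is the tonic; major triad there is I6.
Ab-Cb-Eb: minor triad on Ab — chromatic; iv (borrowed from the parallel minor).
D-F-Bb has root Bb, degree 5 in Eb major, so V6.
C-Eb-G has root C, degree 6 in Eb major, so vi.

I6 - iv - V6 - vi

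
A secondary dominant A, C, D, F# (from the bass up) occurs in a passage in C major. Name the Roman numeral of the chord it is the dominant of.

V

The chord is a dominant seventh chord on D.
A dominant resolves down a perfect fifth: D → G. In C major, G is scale degree 5, i.e. V.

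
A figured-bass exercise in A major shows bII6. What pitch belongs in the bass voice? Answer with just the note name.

bII in A major has root Bb; the chord is Bb-D-F.
The figure 6 means first inversion — the third is in the bass.

D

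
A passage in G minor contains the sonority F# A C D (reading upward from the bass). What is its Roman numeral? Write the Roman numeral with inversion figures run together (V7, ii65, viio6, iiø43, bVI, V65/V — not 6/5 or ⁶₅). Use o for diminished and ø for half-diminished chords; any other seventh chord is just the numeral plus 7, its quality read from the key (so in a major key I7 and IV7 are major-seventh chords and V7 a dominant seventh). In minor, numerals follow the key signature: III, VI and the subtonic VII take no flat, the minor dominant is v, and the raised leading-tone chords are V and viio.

Stacked in thirds the chord is D-F#-A-C: a dominant seventh chord on D.
In G minor, D is the dominant; the diatonic dominant seventh chord there is V7.
With F# in the bass the chord is in first inversion, so the figured bass is 65.

V65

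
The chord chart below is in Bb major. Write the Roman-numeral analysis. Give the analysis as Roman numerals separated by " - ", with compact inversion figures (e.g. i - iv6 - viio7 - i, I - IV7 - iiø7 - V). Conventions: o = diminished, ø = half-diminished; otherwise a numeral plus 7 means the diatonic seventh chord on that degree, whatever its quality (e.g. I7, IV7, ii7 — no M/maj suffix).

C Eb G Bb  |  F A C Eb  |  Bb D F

ii7 - V7 - I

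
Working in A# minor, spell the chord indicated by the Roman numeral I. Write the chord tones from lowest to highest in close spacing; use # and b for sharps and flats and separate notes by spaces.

A# C## E#

Scale degree 1 in A# minor is A#; here the chord built on it is altered to a major triad. I is the major tonic (Picardy third), borrowed from the parallel major.
So the chord is A#-C##-E#.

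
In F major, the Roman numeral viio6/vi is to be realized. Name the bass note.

The applied chord viio6/vi is rooted on C#: C#-E-G.
The figure 6 means first inversion — the third is in the bass.

E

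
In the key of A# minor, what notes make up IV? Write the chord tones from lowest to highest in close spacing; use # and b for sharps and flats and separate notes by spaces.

D# F## A#

IV is the major subdominant, borrowed from the parallel major. In A# minor that root is D#.
So the chord is D#-F##-A#.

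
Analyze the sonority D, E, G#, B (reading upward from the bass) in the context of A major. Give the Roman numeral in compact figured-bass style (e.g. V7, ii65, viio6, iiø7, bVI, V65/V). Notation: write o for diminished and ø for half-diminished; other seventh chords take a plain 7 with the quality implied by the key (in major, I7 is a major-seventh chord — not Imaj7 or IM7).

The pitches E-G#-B-D form a dominant seventh chord rooted on E.
E is scale degree 5 in A major, and a dominant seventh chord on that degree is written V7.
With D in the bass the chord is in third inversion, so the figured bass is 42.

V42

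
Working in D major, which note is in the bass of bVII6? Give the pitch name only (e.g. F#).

bVII in D major has root C; the chord is C-E-G.
The figure 6 means first inversion — the third is in the bass.

E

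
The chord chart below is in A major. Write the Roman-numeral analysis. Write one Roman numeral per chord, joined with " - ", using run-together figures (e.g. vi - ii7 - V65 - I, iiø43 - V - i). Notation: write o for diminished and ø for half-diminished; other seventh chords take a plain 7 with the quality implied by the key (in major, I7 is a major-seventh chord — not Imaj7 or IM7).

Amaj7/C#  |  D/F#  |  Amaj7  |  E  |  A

Amaj7/C# has root A, degree 1 in A major, so I65.
D/F#: root D is the subdominant; major triad there is IV6.
Amaj7: root A is the tonic; major seventh chord there is I7.
E: major triad on E = scale degree 5 → V.
A has root A, degree 1 in A major, so I.

I65 - IV6 - I7 - V - I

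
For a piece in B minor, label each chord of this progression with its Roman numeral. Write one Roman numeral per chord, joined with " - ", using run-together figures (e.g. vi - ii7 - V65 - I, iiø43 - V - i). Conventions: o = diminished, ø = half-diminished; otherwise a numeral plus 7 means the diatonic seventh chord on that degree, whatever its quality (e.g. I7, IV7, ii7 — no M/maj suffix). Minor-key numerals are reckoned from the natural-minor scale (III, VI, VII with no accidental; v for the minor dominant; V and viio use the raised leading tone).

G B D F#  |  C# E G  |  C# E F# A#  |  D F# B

VI7 - iio - V43 - i6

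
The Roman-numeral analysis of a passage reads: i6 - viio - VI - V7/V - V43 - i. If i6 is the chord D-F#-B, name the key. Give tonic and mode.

i6 is given as D-F#-B — a minor triad with root B.
If B is scale degree 1 and the mode makes that degree carry a minor triad, the tonic is B and the mode is minor.

B minor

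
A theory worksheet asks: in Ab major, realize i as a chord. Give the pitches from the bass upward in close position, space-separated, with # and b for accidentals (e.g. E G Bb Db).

Ab Cb Eb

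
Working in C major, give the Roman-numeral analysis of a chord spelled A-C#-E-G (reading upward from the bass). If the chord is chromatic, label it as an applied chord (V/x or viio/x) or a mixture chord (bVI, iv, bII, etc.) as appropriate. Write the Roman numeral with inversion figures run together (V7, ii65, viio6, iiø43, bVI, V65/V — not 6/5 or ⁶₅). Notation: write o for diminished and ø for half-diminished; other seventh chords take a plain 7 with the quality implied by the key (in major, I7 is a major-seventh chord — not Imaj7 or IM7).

The pitches A-C#-E-G form a dominant seventh chord rooted on A.
A is not a diatonic chord root with this quality in C major, but it lies a perfect fifth above D (ii), so the chord functions as an applied dominant of ii.

V7/ii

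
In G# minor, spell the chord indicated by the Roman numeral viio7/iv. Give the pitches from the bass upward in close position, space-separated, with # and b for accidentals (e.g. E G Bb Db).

B# D# F# A

viio7/iv is a secondary leading-tone chord. The target iv is C# in G# minor; the applied chord is rooted a semitone below, on B#.
Building a fully diminished seventh chord on B# gives B#-D#-F#-A.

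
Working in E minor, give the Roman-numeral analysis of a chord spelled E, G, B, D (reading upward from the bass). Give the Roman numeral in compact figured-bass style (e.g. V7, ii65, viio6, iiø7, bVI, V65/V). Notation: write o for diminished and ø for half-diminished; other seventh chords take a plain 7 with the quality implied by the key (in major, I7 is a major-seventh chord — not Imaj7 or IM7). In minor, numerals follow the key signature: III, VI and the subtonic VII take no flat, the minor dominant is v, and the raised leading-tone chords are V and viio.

The pitches E-G-B-D form a minor seventh chord rooted on E.
In E minor, E is the tonic; the diatonic minor seventh chord there is i7.

i7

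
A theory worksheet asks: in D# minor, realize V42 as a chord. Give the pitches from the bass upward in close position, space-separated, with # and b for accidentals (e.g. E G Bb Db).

In D# minor, scale degree 5 is A#. The dominant is major (leading tone raised), so V is a dominant seventh chord.
That chord is spelled A#-C##-E#-G#.
The figured bass 42 indicates third inversion, placing the seventh (G#) in the bass: G#-A#-C##-E#.

G# A# C## E#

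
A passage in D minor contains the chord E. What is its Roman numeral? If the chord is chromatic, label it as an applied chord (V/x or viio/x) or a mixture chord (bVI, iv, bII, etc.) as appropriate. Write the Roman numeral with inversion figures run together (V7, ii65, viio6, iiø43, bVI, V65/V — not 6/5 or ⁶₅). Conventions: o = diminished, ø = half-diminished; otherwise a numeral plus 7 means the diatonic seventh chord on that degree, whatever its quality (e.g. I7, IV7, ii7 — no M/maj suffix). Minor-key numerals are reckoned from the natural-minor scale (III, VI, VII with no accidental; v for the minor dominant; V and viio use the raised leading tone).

V/V

Stacked in thirds the chord is E-G#-B: a major triad on E.
E is not a diatonic chord root with this quality in D minor, but it lies a perfect fifth above A (V), so the chord functions as an applied dominant of V.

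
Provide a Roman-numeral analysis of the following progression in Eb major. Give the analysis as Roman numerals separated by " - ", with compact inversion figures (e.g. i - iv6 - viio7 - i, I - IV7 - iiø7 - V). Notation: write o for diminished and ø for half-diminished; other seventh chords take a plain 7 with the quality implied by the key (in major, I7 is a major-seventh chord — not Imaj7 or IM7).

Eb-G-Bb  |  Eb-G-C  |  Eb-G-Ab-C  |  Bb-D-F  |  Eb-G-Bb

Eb-G-Bb has root Eb, degree 1 in Eb major, so I.
Eb-G-C: root C is the submediant; minor triad there is vi6.
Eb-G-Ab-C has root Ab, degree 4 in Eb major, so IV43.
Bb-D-F: root Bb is the dominant; major triad there is V.
Eb-G-Bb: major triad on Eb = scale degree 1 → I.

I - vi6 - IV43 - V - I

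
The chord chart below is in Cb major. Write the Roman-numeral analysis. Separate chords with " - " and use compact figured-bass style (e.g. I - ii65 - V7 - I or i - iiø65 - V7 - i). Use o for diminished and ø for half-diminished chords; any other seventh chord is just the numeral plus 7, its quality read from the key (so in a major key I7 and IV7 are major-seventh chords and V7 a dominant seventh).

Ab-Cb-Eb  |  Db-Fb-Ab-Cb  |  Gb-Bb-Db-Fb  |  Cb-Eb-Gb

vi - ii7 - V7 - I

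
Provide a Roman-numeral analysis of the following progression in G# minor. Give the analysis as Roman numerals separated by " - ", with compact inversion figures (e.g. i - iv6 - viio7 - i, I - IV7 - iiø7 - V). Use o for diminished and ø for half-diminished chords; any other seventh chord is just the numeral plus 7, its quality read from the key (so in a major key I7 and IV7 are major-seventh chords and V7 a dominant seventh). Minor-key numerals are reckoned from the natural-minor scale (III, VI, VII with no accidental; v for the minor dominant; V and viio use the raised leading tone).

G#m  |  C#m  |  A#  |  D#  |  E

G#m has root G#, degree 1 in G# minor, so i.
C#m: minor triad on C# = scale degree 4 → iv.
A#: a major triad on A#, the applied dominant of V → V/V.
D#: major triad on D# = scale degree 5 → V.
E: major triad on E = scale degree 6 → VI.

i - iv - V/V - V - VI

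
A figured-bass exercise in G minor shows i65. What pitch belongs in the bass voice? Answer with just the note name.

Bb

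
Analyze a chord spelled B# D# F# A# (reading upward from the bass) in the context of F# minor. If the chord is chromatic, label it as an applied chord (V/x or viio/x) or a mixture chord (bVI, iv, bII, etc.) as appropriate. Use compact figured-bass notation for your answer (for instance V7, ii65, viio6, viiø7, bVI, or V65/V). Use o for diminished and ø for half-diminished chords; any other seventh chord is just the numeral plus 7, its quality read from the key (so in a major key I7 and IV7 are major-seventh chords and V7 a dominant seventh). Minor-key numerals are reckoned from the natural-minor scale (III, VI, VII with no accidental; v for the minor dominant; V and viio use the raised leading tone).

The pitches B#-D#-F#-A# form a half-diminished seventh chord rooted on B#.
B# sits a half step below C# (V in F# minor); a diminished chord there is the applied leading-tone chord of V.

viiø7/V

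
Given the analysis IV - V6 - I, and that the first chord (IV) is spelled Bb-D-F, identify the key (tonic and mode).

F major

The anchor chord is a major triad on Bb, labeled IV.
If Bb is scale degree 4 and the mode makes that degree carry a major triad, the tonic is F and the mode is major.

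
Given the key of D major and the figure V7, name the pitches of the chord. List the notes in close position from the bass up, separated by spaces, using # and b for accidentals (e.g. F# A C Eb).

The numeral's case and figure indicate a dominant seventh chord. In D major its root, the dominant, is A.
That chord is spelled A-C#-E-G.

A C# E G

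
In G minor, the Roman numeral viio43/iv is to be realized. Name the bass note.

F

The applied chord viio43/iv is rooted on B: B-D-F-Ab.
The figure 43 means second inversion — the fifth is in the bass.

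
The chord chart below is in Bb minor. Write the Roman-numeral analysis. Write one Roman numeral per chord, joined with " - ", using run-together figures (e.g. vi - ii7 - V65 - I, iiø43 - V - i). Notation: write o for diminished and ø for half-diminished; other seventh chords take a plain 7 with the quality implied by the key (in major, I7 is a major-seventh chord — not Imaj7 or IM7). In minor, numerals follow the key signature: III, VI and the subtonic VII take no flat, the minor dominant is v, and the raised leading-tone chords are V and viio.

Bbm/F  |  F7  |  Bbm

Bbm/F: minor triad on Bb = scale degree 1 → i64.
F7: root F is the dominant; dominant seventh chord there is V7.
Bbm has root Bb, degree 1 in Bb minor, so i.

i64 - V7 - i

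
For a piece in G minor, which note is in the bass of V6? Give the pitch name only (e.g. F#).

V in G minor has root D; the chord is D-F#-A.
The figure 6 means first inversion — the third is in the bass.

F#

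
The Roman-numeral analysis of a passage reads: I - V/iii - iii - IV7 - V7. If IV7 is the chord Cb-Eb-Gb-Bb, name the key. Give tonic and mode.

Gb major

IV7 is given as Cb-Eb-Gb-Bb — a major seventh chord with root Cb.
If Cb is scale degree 4 and the mode makes that degree carry a major seventh chord, the tonic is Gb and the mode is major.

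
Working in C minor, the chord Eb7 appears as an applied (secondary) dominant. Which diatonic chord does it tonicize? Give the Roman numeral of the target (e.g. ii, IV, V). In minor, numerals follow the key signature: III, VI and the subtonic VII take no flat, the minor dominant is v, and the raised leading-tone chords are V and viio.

VI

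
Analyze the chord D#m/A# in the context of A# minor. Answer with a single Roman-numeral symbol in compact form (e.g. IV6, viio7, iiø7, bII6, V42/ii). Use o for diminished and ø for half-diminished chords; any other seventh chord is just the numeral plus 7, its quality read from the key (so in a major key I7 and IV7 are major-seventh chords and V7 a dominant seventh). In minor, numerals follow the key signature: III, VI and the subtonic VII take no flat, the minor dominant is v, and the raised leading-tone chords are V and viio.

The pitches D#-F#-A# form a minor triad rooted on D#.
D# is scale degree 4 in A# minor, and a minor triad on that degree is written iv.
With A# in the bass the chord is in second inversion, so the figured bass is 64.

iv64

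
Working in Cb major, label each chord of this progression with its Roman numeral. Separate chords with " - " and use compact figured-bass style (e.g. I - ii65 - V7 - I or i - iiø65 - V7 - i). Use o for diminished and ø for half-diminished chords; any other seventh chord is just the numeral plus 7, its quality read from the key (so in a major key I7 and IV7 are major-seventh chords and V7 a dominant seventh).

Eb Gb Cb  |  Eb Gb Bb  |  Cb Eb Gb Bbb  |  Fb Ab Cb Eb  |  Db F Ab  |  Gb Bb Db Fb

I6 - iii - V7/IV - IV7 - V/V - V7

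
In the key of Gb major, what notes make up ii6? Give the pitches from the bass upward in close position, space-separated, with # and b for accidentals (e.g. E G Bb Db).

The numeral's case and figure indicate a minor triad. In Gb major its root, the supertonic, is Ab.
Stacking thirds from Ab gives Ab-Cb-Eb.
The figured bass 6 indicates first inversion, placing the third (Cb) in the bass: Cb-Eb-Ab.

Cb Eb Ab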